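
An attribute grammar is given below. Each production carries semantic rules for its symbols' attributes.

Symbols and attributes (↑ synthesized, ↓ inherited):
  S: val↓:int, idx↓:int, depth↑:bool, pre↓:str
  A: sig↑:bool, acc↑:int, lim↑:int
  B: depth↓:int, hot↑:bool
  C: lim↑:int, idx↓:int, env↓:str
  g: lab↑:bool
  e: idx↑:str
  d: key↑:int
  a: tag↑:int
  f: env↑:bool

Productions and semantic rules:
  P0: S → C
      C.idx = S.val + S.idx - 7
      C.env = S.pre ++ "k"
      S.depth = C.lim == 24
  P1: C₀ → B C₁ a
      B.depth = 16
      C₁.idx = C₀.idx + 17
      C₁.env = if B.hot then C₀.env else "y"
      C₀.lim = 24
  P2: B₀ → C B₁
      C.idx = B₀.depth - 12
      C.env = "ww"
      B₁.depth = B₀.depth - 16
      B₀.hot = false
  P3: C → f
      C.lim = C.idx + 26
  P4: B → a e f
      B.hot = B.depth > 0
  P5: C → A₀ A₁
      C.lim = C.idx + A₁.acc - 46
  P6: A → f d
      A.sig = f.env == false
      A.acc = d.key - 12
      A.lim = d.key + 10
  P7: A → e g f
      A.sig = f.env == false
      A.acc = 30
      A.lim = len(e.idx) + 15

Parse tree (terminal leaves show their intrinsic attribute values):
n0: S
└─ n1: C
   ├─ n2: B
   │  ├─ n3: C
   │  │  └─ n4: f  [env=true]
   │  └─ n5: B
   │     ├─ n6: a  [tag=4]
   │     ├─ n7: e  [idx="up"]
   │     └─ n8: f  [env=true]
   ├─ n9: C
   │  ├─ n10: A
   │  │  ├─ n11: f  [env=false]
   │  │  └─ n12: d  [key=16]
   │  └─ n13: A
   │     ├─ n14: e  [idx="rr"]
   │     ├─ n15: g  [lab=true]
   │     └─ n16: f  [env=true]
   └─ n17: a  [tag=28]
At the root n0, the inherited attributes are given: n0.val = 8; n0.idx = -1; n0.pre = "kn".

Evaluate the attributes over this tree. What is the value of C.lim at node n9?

1

1. n0.val = 8  [given at root]
2. n0.idx = -1  [given at root]
3. n0.pre = "kn"  [given at root]
4. n1.idx = 0  [S.val + S.idx - 7]
5. n1.env = "knk"  [S.pre ++ "k"]
6. n2.depth = 16  [16]
7. n3.idx = 4  [B₀.depth - 12]
8. n3.env = "ww"  ["ww"]
9. n4.env = true  [terminal]
10. n3.lim = 30  [C.idx + 26]
11. n5.depth = 0  [B₀.depth - 16]
12. n6.tag = 4  [terminal]
13. n7.idx = "up"  [terminal]
14. n8.env = true  [terminal]
15. n5.hot = false  [B.depth > 0]
16. n2.hot = false  [false]
17. n9.idx = 17  [C₀.idx + 17]
18. n9.env = "y"  [if B.hot then C₀.env else "y"]
19. n11.env = false  [terminal]
20. n12.key = 16  [terminal]
21. n10.sig = true  [f.env == false]
22. n10.acc = 4  [d.key - 12]
23. n10.lim = 26  [d.key + 10]
24. n14.idx = "rr"  [terminal]
25. n15.lab = true  [terminal]
26. n16.env = true  [terminal]
27. n13.sig = false  [f.env == false]
28. n13.acc = 30  [30]
29. n13.lim = 17  [len(e.idx) + 15]
30. n9.lim = 1  [C.idx + A₁.acc - 46]
31. n17.tag = 28  [terminal]
32. n1.lim = 24  [24]
33. n0.depth = true  [C.lim == 24]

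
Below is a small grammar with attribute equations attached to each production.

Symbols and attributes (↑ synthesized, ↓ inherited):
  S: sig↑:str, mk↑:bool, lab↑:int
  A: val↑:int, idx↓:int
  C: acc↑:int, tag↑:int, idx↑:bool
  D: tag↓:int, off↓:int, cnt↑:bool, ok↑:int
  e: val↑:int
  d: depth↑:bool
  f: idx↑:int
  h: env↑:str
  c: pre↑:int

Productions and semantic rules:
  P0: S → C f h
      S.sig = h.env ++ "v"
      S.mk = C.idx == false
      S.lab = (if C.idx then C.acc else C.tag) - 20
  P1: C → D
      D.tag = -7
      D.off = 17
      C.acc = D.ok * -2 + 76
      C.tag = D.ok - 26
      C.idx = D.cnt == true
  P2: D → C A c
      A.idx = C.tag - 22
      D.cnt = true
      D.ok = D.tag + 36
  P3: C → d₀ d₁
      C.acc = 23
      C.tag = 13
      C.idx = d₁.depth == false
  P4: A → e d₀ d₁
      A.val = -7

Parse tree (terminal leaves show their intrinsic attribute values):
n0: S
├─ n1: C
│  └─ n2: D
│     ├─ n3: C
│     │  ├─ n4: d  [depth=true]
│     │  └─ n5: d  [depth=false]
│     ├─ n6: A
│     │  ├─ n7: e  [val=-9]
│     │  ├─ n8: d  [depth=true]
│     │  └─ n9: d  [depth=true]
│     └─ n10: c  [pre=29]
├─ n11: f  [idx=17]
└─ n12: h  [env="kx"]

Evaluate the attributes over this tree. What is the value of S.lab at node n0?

-2

1. n2.tag = -7  [-7]
2. n2.off = 17  [17]
3. n4.depth = true  [terminal]
4. n5.depth = false  [terminal]
5. n3.acc = 23  [23]
6. n3.tag = 13  [13]
7. n3.idx = true  [d₁.depth == false]
8. n6.idx = -9  [C.tag - 22]
9. n7.val = -9  [terminal]
10. n8.depth = true  [terminal]
11. n9.depth = true  [terminal]
12. n6.val = -7  [-7]
13. n10.pre = 29  [terminal]
14. n2.cnt = true  [true]
15. n2.ok = 29  [D.tag + 36]
16. n1.acc = 18  [D.ok * -2 + 76]
17. n1.tag = 3  [D.ok - 26]
18. n1.idx = true  [D.cnt == true]
19. n11.idx = 17  [terminal]
20. n12.env = "kx"  [terminal]
21. n0.sig = "kxv"  [h.env ++ "v"]
22. n0.mk = false  [C.idx == false]
23. n0.lab = -2  [(if C.idx then C.acc else C.tag) - 20]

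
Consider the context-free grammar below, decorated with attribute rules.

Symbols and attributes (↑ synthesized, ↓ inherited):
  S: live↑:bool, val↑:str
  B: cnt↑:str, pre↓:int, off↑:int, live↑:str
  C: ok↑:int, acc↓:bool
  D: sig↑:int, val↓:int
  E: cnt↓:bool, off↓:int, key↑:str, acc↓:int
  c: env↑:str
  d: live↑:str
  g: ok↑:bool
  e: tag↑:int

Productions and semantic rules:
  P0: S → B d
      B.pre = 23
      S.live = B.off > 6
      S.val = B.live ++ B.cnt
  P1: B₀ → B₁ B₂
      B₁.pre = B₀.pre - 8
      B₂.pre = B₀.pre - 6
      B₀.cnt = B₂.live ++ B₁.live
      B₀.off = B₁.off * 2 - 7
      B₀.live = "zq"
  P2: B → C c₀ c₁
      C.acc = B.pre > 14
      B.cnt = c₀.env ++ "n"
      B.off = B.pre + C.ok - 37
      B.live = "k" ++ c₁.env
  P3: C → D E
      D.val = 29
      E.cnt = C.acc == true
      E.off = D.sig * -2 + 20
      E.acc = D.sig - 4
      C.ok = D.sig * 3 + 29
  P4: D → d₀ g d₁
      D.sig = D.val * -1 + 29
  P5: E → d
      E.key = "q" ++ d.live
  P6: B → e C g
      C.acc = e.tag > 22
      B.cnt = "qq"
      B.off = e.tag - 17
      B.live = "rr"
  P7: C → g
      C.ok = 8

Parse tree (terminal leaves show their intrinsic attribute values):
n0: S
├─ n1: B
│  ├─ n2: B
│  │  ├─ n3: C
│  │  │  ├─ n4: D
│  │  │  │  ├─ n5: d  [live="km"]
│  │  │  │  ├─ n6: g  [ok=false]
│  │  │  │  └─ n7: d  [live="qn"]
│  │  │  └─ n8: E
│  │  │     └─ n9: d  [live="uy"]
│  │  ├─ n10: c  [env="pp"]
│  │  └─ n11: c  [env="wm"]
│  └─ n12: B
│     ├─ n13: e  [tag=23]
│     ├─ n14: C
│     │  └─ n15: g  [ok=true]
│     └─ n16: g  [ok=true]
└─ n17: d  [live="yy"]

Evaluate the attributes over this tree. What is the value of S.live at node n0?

true

1. n1.pre = 23  [23]
2. n2.pre = 15  [B₀.pre - 8]
3. n3.acc = true  [B.pre > 14]
4. n4.val = 29  [29]
5. n5.live = "km"  [terminal]
6. n6.ok = false  [terminal]
7. n7.live = "qn"  [terminal]
8. n4.sig = 0  [D.val * -1 + 29]
9. n8.cnt = true  [C.acc == true]
10. n8.off = 20  [D.sig * -2 + 20]
11. n8.acc = -4  [D.sig - 4]
12. n9.live = "uy"  [terminal]
13. n8.key = "quy"  ["q" ++ d.live]
14. n3.ok = 29  [D.sig * 3 + 29]
15. n10.env = "pp"  [terminal]
16. n11.env = "wm"  [terminal]
17. n2.cnt = "ppn"  [c₀.env ++ "n"]
18. n2.off = 7  [B.pre + C.ok - 37]
19. n2.live = "kwm"  ["k" ++ c₁.env]
20. n12.pre = 17  [B₀.pre - 6]
21. n13.tag = 23  [terminal]
22. n14.acc = true  [e.tag > 22]
23. n15.ok = true  [terminal]
24. n14.ok = 8  [8]
25. n16.ok = true  [terminal]
26. n12.cnt = "qq"  ["qq"]
27. n12.off = 6  [e.tag - 17]
28. n12.live = "rr"  ["rr"]
29. n1.cnt = "rrkwm"  [B₂.live ++ B₁.live]
30. n1.off = 7  [B₁.off * 2 - 7]
31. n1.live = "zq"  ["zq"]
32. n17.live = "yy"  [terminal]
33. n0.live = true  [B.off > 6]
34. n0.val = "zqrrkwm"  [B.live ++ B.cnt]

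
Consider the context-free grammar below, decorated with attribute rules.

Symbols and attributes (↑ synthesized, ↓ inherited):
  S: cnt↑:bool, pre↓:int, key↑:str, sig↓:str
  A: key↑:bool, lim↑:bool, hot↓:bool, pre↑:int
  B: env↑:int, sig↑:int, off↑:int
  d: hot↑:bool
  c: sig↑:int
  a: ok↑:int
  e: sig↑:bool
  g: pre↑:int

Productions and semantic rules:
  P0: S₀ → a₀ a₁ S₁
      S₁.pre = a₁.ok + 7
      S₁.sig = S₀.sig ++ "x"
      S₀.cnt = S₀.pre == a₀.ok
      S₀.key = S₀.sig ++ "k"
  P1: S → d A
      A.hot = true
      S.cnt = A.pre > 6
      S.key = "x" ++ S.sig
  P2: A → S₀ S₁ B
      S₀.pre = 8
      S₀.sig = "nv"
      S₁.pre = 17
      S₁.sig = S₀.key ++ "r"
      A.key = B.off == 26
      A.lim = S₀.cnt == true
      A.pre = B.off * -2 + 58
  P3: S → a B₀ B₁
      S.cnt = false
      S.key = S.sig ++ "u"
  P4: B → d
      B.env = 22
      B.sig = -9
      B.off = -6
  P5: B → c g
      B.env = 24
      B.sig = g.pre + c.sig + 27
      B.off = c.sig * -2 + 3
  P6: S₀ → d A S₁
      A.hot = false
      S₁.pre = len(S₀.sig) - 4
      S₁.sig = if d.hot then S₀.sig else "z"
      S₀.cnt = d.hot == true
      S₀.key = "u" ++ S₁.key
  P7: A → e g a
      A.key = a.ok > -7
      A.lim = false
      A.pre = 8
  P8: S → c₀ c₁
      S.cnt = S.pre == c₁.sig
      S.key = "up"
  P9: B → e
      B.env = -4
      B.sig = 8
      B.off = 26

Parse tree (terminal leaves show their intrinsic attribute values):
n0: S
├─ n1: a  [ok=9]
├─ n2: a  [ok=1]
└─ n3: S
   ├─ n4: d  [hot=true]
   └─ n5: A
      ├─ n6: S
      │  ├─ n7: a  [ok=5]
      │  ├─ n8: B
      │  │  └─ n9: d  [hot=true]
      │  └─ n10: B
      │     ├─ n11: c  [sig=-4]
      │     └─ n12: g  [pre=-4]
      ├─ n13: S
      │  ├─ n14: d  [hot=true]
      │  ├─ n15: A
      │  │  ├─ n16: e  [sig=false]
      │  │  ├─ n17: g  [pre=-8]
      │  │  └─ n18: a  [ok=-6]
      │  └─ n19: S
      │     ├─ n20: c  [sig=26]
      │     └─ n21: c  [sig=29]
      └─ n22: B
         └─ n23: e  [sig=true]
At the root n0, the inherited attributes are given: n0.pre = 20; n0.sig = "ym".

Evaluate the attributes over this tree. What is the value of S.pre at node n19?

0

1. n0.pre = 20  [given at root]
2. n0.sig = "ym"  [given at root]
3. n1.ok = 9  [terminal]
4. n2.ok = 1  [terminal]
5. n3.pre = 8  [a₁.ok + 7]
6. n3.sig = "ymx"  [S₀.sig ++ "x"]
7. n4.hot = true  [terminal]
8. n5.hot = true  [true]
9. n6.pre = 8  [8]
10. n6.sig = "nv"  ["nv"]
11. n7.ok = 5  [terminal]
12. n9.hot = true  [terminal]
13. n8.env = 22  [22]
14. n8.sig = -9  [-9]
15. n8.off = -6  [-6]
16. n11.sig = -4  [terminal]
17. n12.pre = -4  [terminal]
18. n10.env = 24  [24]
19. n10.sig = 19  [g.pre + c.sig + 27]
20. n10.off = 11  [c.sig * -2 + 3]
21. n6.cnt = false  [false]
22. n6.key = "nvu"  [S.sig ++ "u"]
23. n13.pre = 17  [17]
24. n13.sig = "nvur"  [S₀.key ++ "r"]
25. n14.hot = true  [terminal]
26. n15.hot = false  [false]
27. n16.sig = false  [terminal]
28. n17.pre = -8  [terminal]
29. n18.ok = -6  [terminal]
30. n15.key = true  [a.ok > -7]
31. n15.lim = false  [false]
32. n15.pre = 8  [8]
33. n19.pre = 0  [len(S₀.sig) - 4]
34. n19.sig = "nvur"  [if d.hot then S₀.sig else "z"]
35. n20.sig = 26  [terminal]
36. n21.sig = 29  [terminal]
37. n19.cnt = false  [S.pre == c₁.sig]
38. n19.key = "up"  ["up"]
39. n13.cnt = true  [d.hot == true]
40. n13.key = "uup"  ["u" ++ S₁.key]
41. n23.sig = true  [terminal]
42. n22.env = -4  [-4]
43. n22.sig = 8  [8]
44. n22.off = 26  [26]
45. n5.key = true  [B.off == 26]
46. n5.lim = false  [S₀.cnt == true]
47. n5.pre = 6  [B.off * -2 + 58]
48. n3.cnt = false  [A.pre > 6]
49. n3.key = "xymx"  ["x" ++ S.sig]
50. n0.cnt = false  [S₀.pre == a₀.ok]
51. n0.key = "ymk"  [S₀.sig ++ "k"]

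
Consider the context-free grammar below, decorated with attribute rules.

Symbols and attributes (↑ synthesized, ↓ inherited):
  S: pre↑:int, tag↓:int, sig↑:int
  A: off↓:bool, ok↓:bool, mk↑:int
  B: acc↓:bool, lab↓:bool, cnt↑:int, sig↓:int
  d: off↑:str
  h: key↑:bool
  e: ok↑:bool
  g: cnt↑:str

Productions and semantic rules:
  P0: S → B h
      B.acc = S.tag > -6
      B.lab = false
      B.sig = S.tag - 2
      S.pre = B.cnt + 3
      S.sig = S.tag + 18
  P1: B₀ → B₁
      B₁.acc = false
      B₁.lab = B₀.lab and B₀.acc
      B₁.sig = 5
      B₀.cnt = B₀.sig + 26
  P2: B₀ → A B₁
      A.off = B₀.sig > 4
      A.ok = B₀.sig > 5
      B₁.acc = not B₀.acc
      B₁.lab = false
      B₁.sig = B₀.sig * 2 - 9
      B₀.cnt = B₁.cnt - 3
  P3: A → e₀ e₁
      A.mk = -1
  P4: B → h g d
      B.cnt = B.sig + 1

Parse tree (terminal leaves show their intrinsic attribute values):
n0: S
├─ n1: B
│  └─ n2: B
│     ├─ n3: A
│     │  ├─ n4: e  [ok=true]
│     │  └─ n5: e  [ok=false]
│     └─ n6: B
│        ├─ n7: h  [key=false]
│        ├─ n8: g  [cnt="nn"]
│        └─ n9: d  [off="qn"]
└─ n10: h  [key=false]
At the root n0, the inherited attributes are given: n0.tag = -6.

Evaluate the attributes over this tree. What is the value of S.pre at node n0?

1. n0.tag = -6  [given at root]
2. n1.acc = false  [S.tag > -6]
3. n1.lab = false  [false]
4. n1.sig = -8  [S.tag - 2]
5. n2.acc = false  [false]
6. n2.lab = false  [B₀.lab and B₀.acc]
7. n2.sig = 5  [5]
8. n3.off = true  [B₀.sig > 4]
9. n3.ok = false  [B₀.sig > 5]
10. n4.ok = true  [terminal]
11. n5.ok = false  [terminal]
12. n3.mk = -1  [-1]
13. n6.acc = true  [not B₀.acc]
14. n6.lab = false  [false]
15. n6.sig = 1  [B₀.sig * 2 - 9]
16. n7.key = false  [terminal]
17. n8.cnt = "nn"  [terminal]
18. n9.off = "qn"  [terminal]
19. n6.cnt = 2  [B.sig + 1]
20. n2.cnt = -1  [B₁.cnt - 3]
21. n1.cnt = 18  [B₀.sig + 26]
22. n10.key = false  [terminal]
23. n0.pre = 21  [B.cnt + 3]
24. n0.sig = 12  [S.tag + 18]

21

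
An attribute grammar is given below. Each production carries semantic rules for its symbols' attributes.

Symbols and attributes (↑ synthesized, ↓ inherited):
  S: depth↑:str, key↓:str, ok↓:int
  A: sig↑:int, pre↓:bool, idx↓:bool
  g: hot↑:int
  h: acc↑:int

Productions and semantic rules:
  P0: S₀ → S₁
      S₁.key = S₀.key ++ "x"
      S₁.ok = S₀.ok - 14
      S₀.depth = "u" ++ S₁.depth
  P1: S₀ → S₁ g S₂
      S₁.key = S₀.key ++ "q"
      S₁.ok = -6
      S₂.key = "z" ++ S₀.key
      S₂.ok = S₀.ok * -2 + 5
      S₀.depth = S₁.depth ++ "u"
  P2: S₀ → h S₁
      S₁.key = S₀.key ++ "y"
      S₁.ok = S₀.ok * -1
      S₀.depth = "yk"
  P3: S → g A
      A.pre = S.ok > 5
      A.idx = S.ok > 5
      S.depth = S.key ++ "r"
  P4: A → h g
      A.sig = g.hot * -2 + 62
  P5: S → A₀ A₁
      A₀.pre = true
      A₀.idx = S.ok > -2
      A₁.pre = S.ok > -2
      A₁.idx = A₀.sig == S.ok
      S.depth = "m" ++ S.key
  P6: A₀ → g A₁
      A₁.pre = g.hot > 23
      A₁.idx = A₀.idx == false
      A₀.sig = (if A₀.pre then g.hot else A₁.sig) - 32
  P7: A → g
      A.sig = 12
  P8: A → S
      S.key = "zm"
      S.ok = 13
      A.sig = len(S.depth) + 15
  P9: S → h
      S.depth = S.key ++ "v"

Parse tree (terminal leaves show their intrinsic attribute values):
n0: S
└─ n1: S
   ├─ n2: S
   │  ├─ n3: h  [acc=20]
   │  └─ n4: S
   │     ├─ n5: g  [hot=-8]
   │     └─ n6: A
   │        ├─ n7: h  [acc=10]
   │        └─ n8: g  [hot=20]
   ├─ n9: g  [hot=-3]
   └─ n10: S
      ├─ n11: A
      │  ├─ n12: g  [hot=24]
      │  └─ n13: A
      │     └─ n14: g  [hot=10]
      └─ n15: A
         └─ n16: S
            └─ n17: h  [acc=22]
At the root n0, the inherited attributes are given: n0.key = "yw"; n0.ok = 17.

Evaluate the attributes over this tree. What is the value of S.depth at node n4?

1. n0.key = "yw"  [given at root]
2. n0.ok = 17  [given at root]
3. n1.key = "ywx"  [S₀.key ++ "x"]
4. n1.ok = 3  [S₀.ok - 14]
5. n2.key = "ywxq"  [S₀.key ++ "q"]
6. n2.ok = -6  [-6]
7. n3.acc = 20  [terminal]
8. n4.key = "ywxqy"  [S₀.key ++ "y"]
9. n4.ok = 6  [S₀.ok * -1]
10. n5.hot = -8  [terminal]
11. n6.pre = true  [S.ok > 5]
12. n6.idx = true  [S.ok > 5]
13. n7.acc = 10  [terminal]
14. n8.hot = 20  [terminal]
15. n6.sig = 22  [g.hot * -2 + 62]
16. n4.depth = "ywxqyr"  [S.key ++ "r"]
17. n2.depth = "yk"  ["yk"]
18. n9.hot = -3  [terminal]
19. n10.key = "zywx"  ["z" ++ S₀.key]
20. n10.ok = -1  [S₀.ok * -2 + 5]
21. n11.pre = true  [true]
22. n11.idx = true  [S.ok > -2]
23. n12.hot = 24  [terminal]
24. n13.pre = true  [g.hot > 23]
25. n13.idx = false  [A₀.idx == false]
26. n14.hot = 10  [terminal]
27. n13.sig = 12  [12]
28. n11.sig = -8  [(if A₀.pre then g.hot else A₁.sig) - 32]
29. n15.pre = true  [S.ok > -2]
30. n15.idx = false  [A₀.sig == S.ok]
31. n16.key = "zm"  ["zm"]
32. n16.ok = 13  [13]
33. n17.acc = 22  [terminal]
34. n16.depth = "zmv"  [S.key ++ "v"]
35. n15.sig = 18  [len(S.depth) + 15]
36. n10.depth = "mzywx"  ["m" ++ S.key]
37. n1.depth = "yku"  [S₁.depth ++ "u"]
38. n0.depth = "uyku"  ["u" ++ S₁.depth]

"ywxqyr"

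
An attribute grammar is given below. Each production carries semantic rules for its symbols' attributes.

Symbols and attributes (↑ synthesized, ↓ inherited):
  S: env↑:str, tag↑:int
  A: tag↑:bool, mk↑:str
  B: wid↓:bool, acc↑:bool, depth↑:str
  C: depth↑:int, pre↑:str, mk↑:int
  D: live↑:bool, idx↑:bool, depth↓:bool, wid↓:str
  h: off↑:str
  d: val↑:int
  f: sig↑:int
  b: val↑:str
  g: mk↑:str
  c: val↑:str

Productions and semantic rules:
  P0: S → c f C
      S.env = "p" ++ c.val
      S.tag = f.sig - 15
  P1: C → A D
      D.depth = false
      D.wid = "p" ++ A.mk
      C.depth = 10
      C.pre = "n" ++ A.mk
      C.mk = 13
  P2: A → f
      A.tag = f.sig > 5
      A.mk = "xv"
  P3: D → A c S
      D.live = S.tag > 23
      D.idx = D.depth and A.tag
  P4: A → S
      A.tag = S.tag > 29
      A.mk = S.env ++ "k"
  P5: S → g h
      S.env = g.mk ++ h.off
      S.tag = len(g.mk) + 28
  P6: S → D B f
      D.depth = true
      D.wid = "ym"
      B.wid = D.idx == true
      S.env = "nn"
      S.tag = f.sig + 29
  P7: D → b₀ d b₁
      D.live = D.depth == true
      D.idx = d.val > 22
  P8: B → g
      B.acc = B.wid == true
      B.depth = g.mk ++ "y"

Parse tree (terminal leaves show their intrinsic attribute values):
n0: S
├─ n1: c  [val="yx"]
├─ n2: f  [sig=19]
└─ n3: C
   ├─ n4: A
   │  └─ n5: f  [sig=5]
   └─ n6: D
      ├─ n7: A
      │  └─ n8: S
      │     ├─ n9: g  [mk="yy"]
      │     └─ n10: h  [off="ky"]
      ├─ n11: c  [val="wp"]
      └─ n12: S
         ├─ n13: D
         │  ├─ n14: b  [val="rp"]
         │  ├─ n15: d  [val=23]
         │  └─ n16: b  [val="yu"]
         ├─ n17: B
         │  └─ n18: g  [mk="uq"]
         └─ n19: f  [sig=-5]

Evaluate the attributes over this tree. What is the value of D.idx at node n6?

false

1. n1.val = "yx"  [terminal]
2. n2.sig = 19  [terminal]
3. n5.sig = 5  [terminal]
4. n4.tag = false  [f.sig > 5]
5. n4.mk = "xv"  ["xv"]
6. n6.depth = false  [false]
7. n6.wid = "pxv"  ["p" ++ A.mk]
8. n9.mk = "yy"  [terminal]
9. n10.off = "ky"  [terminal]
10. n8.env = "yyky"  [g.mk ++ h.off]
11. n8.tag = 30  [len(g.mk) + 28]
12. n7.tag = true  [S.tag > 29]
13. n7.mk = "yykyk"  [S.env ++ "k"]
14. n11.val = "wp"  [terminal]
15. n13.depth = true  [true]
16. n13.wid = "ym"  ["ym"]
17. n14.val = "rp"  [terminal]
18. n15.val = 23  [terminal]
19. n16.val = "yu"  [terminal]
20. n13.live = true  [D.depth == true]
21. n13.idx = true  [d.val > 22]
22. n17.wid = true  [D.idx == true]
23. n18.mk = "uq"  [terminal]
24. n17.acc = true  [B.wid == true]
25. n17.depth = "uqy"  [g.mk ++ "y"]
26. n19.sig = -5  [terminal]
27. n12.env = "nn"  ["nn"]
28. n12.tag = 24  [f.sig + 29]
29. n6.live = true  [S.tag > 23]
30. n6.idx = false  [D.depth and A.tag]
31. n3.depth = 10  [10]
32. n3.pre = "nxv"  ["n" ++ A.mk]
33. n3.mk = 13  [13]
34. n0.env = "pyx"  ["p" ++ c.val]
35. n0.tag = 4  [f.sig - 15]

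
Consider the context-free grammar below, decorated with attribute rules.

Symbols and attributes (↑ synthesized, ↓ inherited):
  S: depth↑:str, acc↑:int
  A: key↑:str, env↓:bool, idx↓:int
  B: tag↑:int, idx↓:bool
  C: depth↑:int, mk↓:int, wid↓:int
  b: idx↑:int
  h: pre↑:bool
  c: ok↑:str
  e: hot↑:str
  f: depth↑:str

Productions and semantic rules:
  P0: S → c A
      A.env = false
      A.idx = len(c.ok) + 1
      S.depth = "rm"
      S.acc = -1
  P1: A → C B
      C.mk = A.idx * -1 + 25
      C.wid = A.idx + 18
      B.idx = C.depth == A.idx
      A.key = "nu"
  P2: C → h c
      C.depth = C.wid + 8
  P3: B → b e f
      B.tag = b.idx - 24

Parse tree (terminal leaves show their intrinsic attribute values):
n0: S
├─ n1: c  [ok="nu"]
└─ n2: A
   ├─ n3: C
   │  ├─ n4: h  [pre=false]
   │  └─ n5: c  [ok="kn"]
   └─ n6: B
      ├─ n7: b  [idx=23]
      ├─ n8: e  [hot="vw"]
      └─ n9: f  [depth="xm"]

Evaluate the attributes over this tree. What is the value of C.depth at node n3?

29

1. n1.ok = "nu"  [terminal]
2. n2.env = false  [false]
3. n2.idx = 3  [len(c.ok) + 1]
4. n3.mk = 22  [A.idx * -1 + 25]
5. n3.wid = 21  [A.idx + 18]
6. n4.pre = false  [terminal]
7. n5.ok = "kn"  [terminal]
8. n3.depth = 29  [C.wid + 8]
9. n6.idx = false  [C.depth == A.idx]
10. n7.idx = 23  [terminal]
11. n8.hot = "vw"  [terminal]
12. n9.depth = "xm"  [terminal]
13. n6.tag = -1  [b.idx - 24]
14. n2.key = "nu"  ["nu"]
15. n0.depth = "rm"  ["rm"]
16. n0.acc = -1  [-1]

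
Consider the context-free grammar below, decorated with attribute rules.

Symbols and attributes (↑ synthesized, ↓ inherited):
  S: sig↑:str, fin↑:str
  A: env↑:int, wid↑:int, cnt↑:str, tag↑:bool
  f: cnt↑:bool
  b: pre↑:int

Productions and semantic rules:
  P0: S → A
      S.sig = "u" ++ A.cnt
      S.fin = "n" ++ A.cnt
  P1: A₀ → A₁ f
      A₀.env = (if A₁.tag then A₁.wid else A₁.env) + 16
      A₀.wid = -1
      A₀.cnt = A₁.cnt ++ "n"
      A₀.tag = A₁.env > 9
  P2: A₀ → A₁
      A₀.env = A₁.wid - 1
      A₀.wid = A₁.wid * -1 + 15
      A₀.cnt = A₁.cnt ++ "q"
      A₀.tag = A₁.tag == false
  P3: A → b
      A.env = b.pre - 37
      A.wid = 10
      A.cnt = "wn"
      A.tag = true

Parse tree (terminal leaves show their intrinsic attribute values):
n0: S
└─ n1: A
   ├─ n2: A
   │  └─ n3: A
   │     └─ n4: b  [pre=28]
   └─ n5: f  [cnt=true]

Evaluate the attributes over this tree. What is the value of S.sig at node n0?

1. n4.pre = 28  [terminal]
2. n3.env = -9  [b.pre - 37]
3. n3.wid = 10  [10]
4. n3.cnt = "wn"  ["wn"]
5. n3.tag = true  [true]
6. n2.env = 9  [A₁.wid - 1]
7. n2.wid = 5  [A₁.wid * -1 + 15]
8. n2.cnt = "wnq"  [A₁.cnt ++ "q"]
9. n2.tag = false  [A₁.tag == false]
10. n5.cnt = true  [terminal]
11. n1.env = 25  [(if A₁.tag then A₁.wid else A₁.env) + 16]
12. n1.wid = -1  [-1]
13. n1.cnt = "wnqn"  [A₁.cnt ++ "n"]
14. n1.tag = false  [A₁.env > 9]
15. n0.sig = "uwnqn"  ["u" ++ A.cnt]
16. n0.fin = "nwnqn"  ["n" ++ A.cnt]

"uwnqn"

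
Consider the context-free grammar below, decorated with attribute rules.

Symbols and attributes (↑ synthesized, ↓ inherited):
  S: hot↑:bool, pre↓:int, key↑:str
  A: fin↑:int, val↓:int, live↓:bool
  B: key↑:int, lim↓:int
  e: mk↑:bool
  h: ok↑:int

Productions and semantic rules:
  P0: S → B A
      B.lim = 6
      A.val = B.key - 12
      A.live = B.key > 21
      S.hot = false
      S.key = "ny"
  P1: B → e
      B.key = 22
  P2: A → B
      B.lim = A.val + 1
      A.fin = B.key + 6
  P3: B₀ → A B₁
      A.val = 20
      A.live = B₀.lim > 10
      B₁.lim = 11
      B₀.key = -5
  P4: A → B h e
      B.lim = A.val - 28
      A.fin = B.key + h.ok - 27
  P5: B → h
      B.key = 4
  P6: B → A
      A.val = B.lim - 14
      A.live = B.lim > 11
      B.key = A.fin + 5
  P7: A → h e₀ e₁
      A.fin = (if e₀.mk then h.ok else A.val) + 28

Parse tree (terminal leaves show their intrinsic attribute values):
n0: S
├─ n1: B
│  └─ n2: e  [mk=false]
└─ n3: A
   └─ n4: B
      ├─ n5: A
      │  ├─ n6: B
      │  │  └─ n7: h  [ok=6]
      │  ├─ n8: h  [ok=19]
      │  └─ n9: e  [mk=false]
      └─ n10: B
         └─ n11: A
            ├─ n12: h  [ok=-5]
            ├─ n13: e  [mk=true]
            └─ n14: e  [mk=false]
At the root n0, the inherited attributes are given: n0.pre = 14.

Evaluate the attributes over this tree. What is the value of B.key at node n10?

28

1. n0.pre = 14  [given at root]
2. n1.lim = 6  [6]
3. n2.mk = false  [terminal]
4. n1.key = 22  [22]
5. n3.val = 10  [B.key - 12]
6. n3.live = true  [B.key > 21]
7. n4.lim = 11  [A.val + 1]
8. n5.val = 20  [20]
9. n5.live = true  [B₀.lim > 10]
10. n6.lim = -8  [A.val - 28]
11. n7.ok = 6  [terminal]
12. n6.key = 4  [4]
13. n8.ok = 19  [terminal]
14. n9.mk = false  [terminal]
15. n5.fin = -4  [B.key + h.ok - 27]
16. n10.lim = 11  [11]
17. n11.val = -3  [B.lim - 14]
18. n11.live = false  [B.lim > 11]
19. n12.ok = -5  [terminal]
20. n13.mk = true  [terminal]
21. n14.mk = false  [terminal]
22. n11.fin = 23  [(if e₀.mk then h.ok else A.val) + 28]
23. n10.key = 28  [A.fin + 5]
24. n4.key = -5  [-5]
25. n3.fin = 1  [B.key + 6]
26. n0.hot = false  [false]
27. n0.key = "ny"  ["ny"]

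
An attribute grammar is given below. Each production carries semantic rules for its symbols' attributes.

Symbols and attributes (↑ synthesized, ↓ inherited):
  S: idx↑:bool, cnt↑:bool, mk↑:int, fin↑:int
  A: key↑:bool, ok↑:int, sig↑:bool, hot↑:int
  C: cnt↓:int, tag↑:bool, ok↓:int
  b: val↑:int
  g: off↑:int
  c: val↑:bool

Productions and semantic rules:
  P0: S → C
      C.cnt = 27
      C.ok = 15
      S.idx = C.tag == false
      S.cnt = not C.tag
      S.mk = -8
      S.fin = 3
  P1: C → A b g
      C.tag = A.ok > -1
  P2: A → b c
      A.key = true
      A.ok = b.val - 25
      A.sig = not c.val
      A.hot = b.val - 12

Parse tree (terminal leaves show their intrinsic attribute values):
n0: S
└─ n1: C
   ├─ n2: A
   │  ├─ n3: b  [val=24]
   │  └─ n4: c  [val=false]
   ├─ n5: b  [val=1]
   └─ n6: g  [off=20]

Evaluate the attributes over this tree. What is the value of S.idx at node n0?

true

1. n1.cnt = 27  [27]
2. n1.ok = 15  [15]
3. n3.val = 24  [terminal]
4. n4.val = false  [terminal]
5. n2.key = true  [true]
6. n2.ok = -1  [b.val - 25]
7. n2.sig = true  [not c.val]
8. n2.hot = 12  [b.val - 12]
9. n5.val = 1  [terminal]
10. n6.off = 20  [terminal]
11. n1.tag = false  [A.ok > -1]
12. n0.idx = true  [C.tag == false]
13. n0.cnt = true  [not C.tag]
14. n0.mk = -8  [-8]
15. n0.fin = 3  [3]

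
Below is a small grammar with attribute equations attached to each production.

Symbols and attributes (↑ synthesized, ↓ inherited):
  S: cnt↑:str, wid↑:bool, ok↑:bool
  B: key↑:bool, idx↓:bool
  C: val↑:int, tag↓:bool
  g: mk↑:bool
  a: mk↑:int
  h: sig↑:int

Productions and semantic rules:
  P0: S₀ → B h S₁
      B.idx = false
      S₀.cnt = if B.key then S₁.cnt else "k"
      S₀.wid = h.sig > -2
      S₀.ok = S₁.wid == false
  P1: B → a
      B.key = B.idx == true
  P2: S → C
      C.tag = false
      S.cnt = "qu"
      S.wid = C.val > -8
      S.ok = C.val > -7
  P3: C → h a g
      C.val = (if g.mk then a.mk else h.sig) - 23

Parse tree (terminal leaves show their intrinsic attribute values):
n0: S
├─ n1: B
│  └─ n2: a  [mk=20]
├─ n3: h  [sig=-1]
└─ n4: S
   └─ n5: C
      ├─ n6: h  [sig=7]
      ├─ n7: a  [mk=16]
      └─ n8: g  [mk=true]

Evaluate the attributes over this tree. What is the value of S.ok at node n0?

false

1. n1.idx = false  [false]
2. n2.mk = 20  [terminal]
3. n1.key = false  [B.idx == true]
4. n3.sig = -1  [terminal]
5. n5.tag = false  [false]
6. n6.sig = 7  [terminal]
7. n7.mk = 16  [terminal]
8. n8.mk = true  [terminal]
9. n5.val = -7  [(if g.mk then a.mk else h.sig) - 23]
10. n4.cnt = "qu"  ["qu"]
11. n4.wid = true  [C.val > -8]
12. n4.ok = false  [C.val > -7]
13. n0.cnt = "k"  [if B.key then S₁.cnt else "k"]
14. n0.wid = true  [h.sig > -2]
15. n0.ok = false  [S₁.wid == false]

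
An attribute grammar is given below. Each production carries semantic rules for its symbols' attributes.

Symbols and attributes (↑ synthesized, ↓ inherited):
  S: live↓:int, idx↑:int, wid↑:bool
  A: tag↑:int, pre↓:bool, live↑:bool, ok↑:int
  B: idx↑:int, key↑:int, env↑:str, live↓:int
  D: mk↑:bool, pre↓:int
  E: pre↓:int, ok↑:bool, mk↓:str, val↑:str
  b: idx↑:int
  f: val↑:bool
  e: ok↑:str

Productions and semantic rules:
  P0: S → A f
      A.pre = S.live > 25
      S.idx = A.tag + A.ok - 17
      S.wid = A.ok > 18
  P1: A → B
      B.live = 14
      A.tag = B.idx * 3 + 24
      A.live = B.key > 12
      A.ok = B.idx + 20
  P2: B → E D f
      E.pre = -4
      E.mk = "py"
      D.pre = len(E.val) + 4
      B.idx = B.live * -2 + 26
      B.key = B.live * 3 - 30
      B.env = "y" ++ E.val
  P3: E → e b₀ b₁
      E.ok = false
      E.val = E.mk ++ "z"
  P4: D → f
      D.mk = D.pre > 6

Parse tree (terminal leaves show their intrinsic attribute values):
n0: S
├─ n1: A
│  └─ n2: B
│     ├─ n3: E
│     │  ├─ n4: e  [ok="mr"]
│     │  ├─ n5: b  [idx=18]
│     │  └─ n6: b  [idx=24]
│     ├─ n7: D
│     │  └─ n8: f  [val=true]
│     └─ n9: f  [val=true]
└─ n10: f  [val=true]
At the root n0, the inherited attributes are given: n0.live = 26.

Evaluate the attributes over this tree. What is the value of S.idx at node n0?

19

1. n0.live = 26  [given at root]
2. n1.pre = true  [S.live > 25]
3. n2.live = 14  [14]
4. n3.pre = -4  [-4]
5. n3.mk = "py"  ["py"]
6. n4.ok = "mr"  [terminal]
7. n5.idx = 18  [terminal]
8. n6.idx = 24  [terminal]
9. n3.ok = false  [false]
10. n3.val = "pyz"  [E.mk ++ "z"]
11. n7.pre = 7  [len(E.val) + 4]
12. n8.val = true  [terminal]
13. n7.mk = true  [D.pre > 6]
14. n9.val = true  [terminal]
15. n2.idx = -2  [B.live * -2 + 26]
16. n2.key = 12  [B.live * 3 - 30]
17. n2.env = "ypyz"  ["y" ++ E.val]
18. n1.tag = 18  [B.idx * 3 + 24]
19. n1.live = false  [B.key > 12]
20. n1.ok = 18  [B.idx + 20]
21. n10.val = true  [terminal]
22. n0.idx = 19  [A.tag + A.ok - 17]
23. n0.wid = false  [A.ok > 18]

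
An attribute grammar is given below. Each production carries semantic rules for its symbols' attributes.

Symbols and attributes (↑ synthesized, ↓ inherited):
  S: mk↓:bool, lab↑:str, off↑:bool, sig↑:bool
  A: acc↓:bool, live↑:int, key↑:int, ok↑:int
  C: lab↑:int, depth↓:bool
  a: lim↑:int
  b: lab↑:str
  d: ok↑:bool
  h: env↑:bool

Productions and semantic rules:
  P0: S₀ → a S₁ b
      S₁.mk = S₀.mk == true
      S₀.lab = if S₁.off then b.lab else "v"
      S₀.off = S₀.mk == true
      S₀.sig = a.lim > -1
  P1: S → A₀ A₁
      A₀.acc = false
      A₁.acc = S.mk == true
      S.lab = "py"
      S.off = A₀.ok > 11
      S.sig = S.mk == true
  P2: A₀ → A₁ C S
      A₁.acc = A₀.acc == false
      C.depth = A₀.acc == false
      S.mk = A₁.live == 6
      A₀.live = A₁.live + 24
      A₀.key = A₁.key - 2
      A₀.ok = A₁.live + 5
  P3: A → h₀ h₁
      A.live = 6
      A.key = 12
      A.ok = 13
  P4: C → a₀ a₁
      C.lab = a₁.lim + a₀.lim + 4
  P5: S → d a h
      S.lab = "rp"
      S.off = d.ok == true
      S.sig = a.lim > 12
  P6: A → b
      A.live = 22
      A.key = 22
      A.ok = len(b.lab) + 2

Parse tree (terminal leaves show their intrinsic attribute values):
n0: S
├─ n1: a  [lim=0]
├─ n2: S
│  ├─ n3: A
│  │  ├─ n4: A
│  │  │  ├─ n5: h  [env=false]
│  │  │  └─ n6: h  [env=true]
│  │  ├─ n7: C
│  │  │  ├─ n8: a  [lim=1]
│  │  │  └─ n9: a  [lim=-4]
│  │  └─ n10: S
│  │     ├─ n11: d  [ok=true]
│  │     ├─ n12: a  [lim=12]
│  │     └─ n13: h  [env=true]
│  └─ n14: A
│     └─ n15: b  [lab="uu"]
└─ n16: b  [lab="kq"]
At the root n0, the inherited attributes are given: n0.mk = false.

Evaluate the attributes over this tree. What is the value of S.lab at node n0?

"v"

1. n0.mk = false  [given at root]
2. n1.lim = 0  [terminal]
3. n2.mk = false  [S₀.mk == true]
4. n3.acc = false  [false]
5. n4.acc = true  [A₀.acc == false]
6. n5.env = false  [terminal]
7. n6.env = true  [terminal]
8. n4.live = 6  [6]
9. n4.key = 12  [12]
10. n4.ok = 13  [13]
11. n7.depth = true  [A₀.acc == false]
12. n8.lim = 1  [terminal]
13. n9.lim = -4  [terminal]
14. n7.lab = 1  [a₁.lim + a₀.lim + 4]
15. n10.mk = true  [A₁.live == 6]
16. n11.ok = true  [terminal]
17. n12.lim = 12  [terminal]
18. n13.env = true  [terminal]
19. n10.lab = "rp"  ["rp"]
20. n10.off = true  [d.ok == true]
21. n10.sig = false  [a.lim > 12]
22. n3.live = 30  [A₁.live + 24]
23. n3.key = 10  [A₁.key - 2]
24. n3.ok = 11  [A₁.live + 5]
25. n14.acc = false  [S.mk == true]
26. n15.lab = "uu"  [terminal]
27. n14.live = 22  [22]
28. n14.key = 22  [22]
29. n14.ok = 4  [len(b.lab) + 2]
30. n2.lab = "py"  ["py"]
31. n2.off = false  [A₀.ok > 11]
32. n2.sig = false  [S.mk == true]
33. n16.lab = "kq"  [terminal]
34. n0.lab = "v"  [if S₁.off then b.lab else "v"]
35. n0.off = false  [S₀.mk == true]
36. n0.sig = true  [a.lim > -1]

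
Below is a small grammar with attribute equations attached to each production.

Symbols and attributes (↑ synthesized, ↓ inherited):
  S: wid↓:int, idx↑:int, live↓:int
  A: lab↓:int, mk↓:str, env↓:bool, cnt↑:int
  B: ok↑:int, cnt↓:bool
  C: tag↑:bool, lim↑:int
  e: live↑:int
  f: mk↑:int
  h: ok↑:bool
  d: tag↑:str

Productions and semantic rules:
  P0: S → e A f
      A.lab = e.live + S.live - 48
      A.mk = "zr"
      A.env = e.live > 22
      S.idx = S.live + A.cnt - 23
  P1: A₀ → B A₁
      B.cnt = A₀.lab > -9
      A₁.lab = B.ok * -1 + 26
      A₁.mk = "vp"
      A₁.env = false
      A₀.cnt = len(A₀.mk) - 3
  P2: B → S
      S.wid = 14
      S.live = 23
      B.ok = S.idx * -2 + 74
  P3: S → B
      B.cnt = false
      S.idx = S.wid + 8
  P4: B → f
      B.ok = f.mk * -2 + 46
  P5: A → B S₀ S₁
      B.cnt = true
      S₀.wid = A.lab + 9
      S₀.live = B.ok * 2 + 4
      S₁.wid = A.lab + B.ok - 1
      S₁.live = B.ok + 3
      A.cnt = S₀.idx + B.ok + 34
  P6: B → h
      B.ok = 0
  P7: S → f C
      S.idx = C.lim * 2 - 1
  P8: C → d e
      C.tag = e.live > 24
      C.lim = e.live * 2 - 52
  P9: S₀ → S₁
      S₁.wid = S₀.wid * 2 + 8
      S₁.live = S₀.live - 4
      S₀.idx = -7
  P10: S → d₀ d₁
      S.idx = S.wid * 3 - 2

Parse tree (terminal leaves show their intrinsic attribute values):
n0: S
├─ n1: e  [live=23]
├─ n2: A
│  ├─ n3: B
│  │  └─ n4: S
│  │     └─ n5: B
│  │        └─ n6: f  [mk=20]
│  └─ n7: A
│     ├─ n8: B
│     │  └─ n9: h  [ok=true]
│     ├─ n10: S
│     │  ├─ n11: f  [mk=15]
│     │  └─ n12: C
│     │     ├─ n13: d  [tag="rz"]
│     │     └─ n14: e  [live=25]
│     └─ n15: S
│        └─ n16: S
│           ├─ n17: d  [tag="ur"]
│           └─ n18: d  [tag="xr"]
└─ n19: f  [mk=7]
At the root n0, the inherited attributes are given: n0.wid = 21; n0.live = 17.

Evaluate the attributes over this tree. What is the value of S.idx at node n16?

1. n0.wid = 21  [given at root]
2. n0.live = 17  [given at root]
3. n1.live = 23  [terminal]
4. n2.lab = -8  [e.live + S.live - 48]
5. n2.mk = "zr"  ["zr"]
6. n2.env = true  [e.live > 22]
7. n3.cnt = true  [A₀.lab > -9]
8. n4.wid = 14  [14]
9. n4.live = 23  [23]
10. n5.cnt = false  [false]
11. n6.mk = 20  [terminal]
12. n5.ok = 6  [f.mk * -2 + 46]
13. n4.idx = 22  [S.wid + 8]
14. n3.ok = 30  [S.idx * -2 + 74]
15. n7.lab = -4  [B.ok * -1 + 26]
16. n7.mk = "vp"  ["vp"]
17. n7.env = false  [false]
18. n8.cnt = true  [true]
19. n9.ok = true  [terminal]
20. n8.ok = 0  [0]
21. n10.wid = 5  [A.lab + 9]
22. n10.live = 4  [B.ok * 2 + 4]
23. n11.mk = 15  [terminal]
24. n13.tag = "rz"  [terminal]
25. n14.live = 25  [terminal]
26. n12.tag = true  [e.live > 24]
27. n12.lim = -2  [e.live * 2 - 52]
28. n10.idx = -5  [C.lim * 2 - 1]
29. n15.wid = -5  [A.lab + B.ok - 1]
30. n15.live = 3  [B.ok + 3]
31. n16.wid = -2  [S₀.wid * 2 + 8]
32. n16.live = -1  [S₀.live - 4]
33. n17.tag = "ur"  [terminal]
34. n18.tag = "xr"  [terminal]
35. n16.idx = -8  [S.wid * 3 - 2]
36. n15.idx = -7  [-7]
37. n7.cnt = 29  [S₀.idx + B.ok + 34]
38. n2.cnt = -1  [len(A₀.mk) - 3]
39. n19.mk = 7  [terminal]
40. n0.idx = -7  [S.live + A.cnt - 23]

-8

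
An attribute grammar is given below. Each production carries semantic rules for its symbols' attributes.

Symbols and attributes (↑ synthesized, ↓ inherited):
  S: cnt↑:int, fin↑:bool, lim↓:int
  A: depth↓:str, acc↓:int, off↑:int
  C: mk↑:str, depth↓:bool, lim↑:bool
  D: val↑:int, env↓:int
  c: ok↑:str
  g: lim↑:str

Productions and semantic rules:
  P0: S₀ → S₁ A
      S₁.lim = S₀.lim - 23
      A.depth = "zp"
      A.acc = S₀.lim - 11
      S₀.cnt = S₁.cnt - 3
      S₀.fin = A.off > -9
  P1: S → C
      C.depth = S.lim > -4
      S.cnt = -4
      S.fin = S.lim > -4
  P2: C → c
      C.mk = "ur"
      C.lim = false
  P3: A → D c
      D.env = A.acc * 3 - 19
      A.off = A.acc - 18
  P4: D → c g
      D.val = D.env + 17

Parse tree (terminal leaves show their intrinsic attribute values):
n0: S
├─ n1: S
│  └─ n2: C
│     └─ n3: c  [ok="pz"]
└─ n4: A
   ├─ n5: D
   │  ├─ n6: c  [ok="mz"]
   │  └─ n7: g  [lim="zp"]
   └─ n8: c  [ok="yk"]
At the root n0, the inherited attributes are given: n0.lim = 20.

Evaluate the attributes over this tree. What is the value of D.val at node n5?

25

1. n0.lim = 20  [given at root]
2. n1.lim = -3  [S₀.lim - 23]
3. n2.depth = true  [S.lim > -4]
4. n3.ok = "pz"  [terminal]
5. n2.mk = "ur"  ["ur"]
6. n2.lim = false  [false]
7. n1.cnt = -4  [-4]
8. n1.fin = true  [S.lim > -4]
9. n4.depth = "zp"  ["zp"]
10. n4.acc = 9  [S₀.lim - 11]
11. n5.env = 8  [A.acc * 3 - 19]
12. n6.ok = "mz"  [terminal]
13. n7.lim = "zp"  [terminal]
14. n5.val = 25  [D.env + 17]
15. n8.ok = "yk"  [terminal]
16. n4.off = -9  [A.acc - 18]
17. n0.cnt = -7  [S₁.cnt - 3]
18. n0.fin = false  [A.off > -9]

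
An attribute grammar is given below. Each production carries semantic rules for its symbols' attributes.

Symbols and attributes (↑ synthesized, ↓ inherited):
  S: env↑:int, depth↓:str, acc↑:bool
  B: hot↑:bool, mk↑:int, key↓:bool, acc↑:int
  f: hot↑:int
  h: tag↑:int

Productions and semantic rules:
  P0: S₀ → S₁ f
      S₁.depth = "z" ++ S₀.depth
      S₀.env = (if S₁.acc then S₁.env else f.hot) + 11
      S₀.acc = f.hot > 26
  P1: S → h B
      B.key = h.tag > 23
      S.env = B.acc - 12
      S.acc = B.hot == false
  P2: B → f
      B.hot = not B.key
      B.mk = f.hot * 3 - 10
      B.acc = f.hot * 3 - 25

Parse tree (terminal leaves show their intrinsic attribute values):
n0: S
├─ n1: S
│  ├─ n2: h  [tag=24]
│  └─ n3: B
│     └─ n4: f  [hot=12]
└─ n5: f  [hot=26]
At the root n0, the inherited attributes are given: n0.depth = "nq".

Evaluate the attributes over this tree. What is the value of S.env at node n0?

1. n0.depth = "nq"  [given at root]
2. n1.depth = "znq"  ["z" ++ S₀.depth]
3. n2.tag = 24  [terminal]
4. n3.key = true  [h.tag > 23]
5. n4.hot = 12  [terminal]
6. n3.hot = false  [not B.key]
7. n3.mk = 26  [f.hot * 3 - 10]
8. n3.acc = 11  [f.hot * 3 - 25]
9. n1.env = -1  [B.acc - 12]
10. n1.acc = true  [B.hot == false]
11. n5.hot = 26  [terminal]
12. n0.env = 10  [(if S₁.acc then S₁.env else f.hot) + 11]
13. n0.acc = false  [f.hot > 26]

10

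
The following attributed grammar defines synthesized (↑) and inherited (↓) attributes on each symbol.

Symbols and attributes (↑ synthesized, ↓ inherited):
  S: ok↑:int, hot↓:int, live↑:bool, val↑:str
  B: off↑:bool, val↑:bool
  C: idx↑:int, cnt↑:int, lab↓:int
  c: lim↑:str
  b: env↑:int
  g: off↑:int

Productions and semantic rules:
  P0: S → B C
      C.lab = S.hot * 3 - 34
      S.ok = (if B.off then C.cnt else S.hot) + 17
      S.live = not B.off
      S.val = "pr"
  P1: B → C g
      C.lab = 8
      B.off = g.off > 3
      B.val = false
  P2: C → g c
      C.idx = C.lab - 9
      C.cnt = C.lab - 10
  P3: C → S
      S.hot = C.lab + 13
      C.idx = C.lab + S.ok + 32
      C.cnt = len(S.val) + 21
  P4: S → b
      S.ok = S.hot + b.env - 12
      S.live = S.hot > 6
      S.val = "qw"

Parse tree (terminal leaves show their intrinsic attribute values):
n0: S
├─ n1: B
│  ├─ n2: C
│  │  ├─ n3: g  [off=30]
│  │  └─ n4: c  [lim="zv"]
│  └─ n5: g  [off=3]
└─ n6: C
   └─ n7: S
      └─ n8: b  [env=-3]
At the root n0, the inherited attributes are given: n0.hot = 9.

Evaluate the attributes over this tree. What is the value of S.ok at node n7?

-9

1. n0.hot = 9  [given at root]
2. n2.lab = 8  [8]
3. n3.off = 30  [terminal]
4. n4.lim = "zv"  [terminal]
5. n2.idx = -1  [C.lab - 9]
6. n2.cnt = -2  [C.lab - 10]
7. n5.off = 3  [terminal]
8. n1.off = false  [g.off > 3]
9. n1.val = false  [false]
10. n6.lab = -7  [S.hot * 3 - 34]
11. n7.hot = 6  [C.lab + 13]
12. n8.env = -3  [terminal]
13. n7.ok = -9  [S.hot + b.env - 12]
14. n7.live = false  [S.hot > 6]
15. n7.val = "qw"  ["qw"]
16. n6.idx = 16  [C.lab + S.ok + 32]
17. n6.cnt = 23  [len(S.val) + 21]
18. n0.ok = 26  [(if B.off then C.cnt else S.hot) + 17]
19. n0.live = true  [not B.off]
20. n0.val = "pr"  ["pr"]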